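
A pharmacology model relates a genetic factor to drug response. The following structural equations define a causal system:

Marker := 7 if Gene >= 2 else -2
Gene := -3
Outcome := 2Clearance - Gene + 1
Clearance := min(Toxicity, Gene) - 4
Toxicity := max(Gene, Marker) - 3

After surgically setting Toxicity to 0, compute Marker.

-2

Under do(Toxicity=0), the mechanism Toxicity := max(Gene, Marker) - 3 is discarded; Toxicity is fixed at 0.
Since Marker is not a descendant of the intervened variable, it is unaffected.
Marker = 7 if Gene >= 2 else -2  [with Gene=-3]  = -2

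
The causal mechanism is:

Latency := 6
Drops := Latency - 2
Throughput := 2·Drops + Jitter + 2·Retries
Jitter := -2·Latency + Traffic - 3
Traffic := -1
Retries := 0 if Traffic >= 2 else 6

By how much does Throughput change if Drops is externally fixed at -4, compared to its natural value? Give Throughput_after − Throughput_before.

The intervention breaks the incoming arrows to Drops: Drops := Latency - 2 no longer applies, and Drops = -4.
Retries = 0 if Traffic >= 2 else 6  [with Traffic=-1]  = 6
Jitter = -2·Latency + Traffic - 3  [with Latency=6, Traffic=-1]  = -16
Throughput = 2·Drops + Jitter + 2·Retries  [with Drops=-4, Jitter=-16, Retries=6]  = -12
Without intervention: Drops = Latency - 2  [with Latency=6]  = 4; Retries = 0 if Traffic >= 2 else 6  [with Traffic=-1]  = 6; Jitter = -2·Latency + Traffic - 3  [with Latency=6, Traffic=-1]  = -16; Throughput = 2·Drops + Jitter + 2·Retries  [with Drops=4, Jitter=-16, Retries=6]  = 4.
Change = -12 − 4 = -16.

-16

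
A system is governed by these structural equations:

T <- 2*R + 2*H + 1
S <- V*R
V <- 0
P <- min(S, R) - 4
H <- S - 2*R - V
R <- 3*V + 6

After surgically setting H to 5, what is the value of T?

Under do(H=5), the mechanism H <- S - 2*R - V is discarded; H is fixed at 5.
R = 3*V + 6  [with V=0]  = 6
T = 2*R + 2*H + 1  [with R=6, H=5]  = 23

23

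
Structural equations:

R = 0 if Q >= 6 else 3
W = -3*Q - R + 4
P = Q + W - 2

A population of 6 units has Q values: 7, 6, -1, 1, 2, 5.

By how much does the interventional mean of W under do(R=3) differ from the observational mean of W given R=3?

-4.75

do(R=3) breaks R's dependence on Q. With R=3 fixed, W across the units is -20, -17, 4, -2, -5, -14, mean -9.
E[W|R=3] averages over only the 4 units with R=3 (Q = -1, 1, 2, 5): W = 4, -2, -5, -14, mean -4.25.
Difference = -9 − (-4.25) = -4.75.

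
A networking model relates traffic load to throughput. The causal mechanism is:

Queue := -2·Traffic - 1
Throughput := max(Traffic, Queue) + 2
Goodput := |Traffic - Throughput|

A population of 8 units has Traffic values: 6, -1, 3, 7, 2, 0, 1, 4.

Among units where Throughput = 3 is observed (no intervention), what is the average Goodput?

Conditioning on Throughput=3 selects the 2 unit(s) with Traffic ∈ {-1, 1}. Their Goodput values: 4, 2. Mean = 3.

3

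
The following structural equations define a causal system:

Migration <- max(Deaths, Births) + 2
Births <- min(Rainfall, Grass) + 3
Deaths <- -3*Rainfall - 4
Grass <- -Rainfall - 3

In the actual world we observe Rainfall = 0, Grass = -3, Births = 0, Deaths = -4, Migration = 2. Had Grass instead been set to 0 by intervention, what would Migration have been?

5

do(Grass=0) replaces the equation Grass <- -Rainfall - 3 with the constant Grass = 0.
Births = min(Rainfall, Grass) + 3  [with Rainfall=0, Grass=0]  = 3
Deaths = -3*Rainfall - 4  [with Rainfall=0]  = -4
Migration = max(Deaths, Births) + 2  [with Deaths=-4, Births=3]  = 5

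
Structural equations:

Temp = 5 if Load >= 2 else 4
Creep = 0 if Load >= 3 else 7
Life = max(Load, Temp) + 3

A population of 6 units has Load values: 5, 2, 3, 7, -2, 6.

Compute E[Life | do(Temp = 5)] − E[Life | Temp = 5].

The intervention sets Temp=5 in all 6 units regardless of Load. Recomputing Life per unit gives 8, 8, 8, 10, 8, 9; average 8.5.
Observing Temp=5 restricts to units where Temp's equation naturally yields 5: Load ∈ {5, 2, 3, 7, 6}. In that subpopulation Life = 8, 8, 8, 10, 9, mean 8.6.
Difference = 8.5 − 8.6 = -0.1.

-0.1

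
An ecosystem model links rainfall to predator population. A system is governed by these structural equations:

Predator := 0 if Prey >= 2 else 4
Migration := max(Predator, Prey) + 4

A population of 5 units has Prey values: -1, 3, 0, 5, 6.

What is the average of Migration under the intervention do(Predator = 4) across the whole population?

8.6

do(Predator=4) breaks Predator's dependence on Prey. With Predator=4 fixed, Migration across the units is 8, 8, 8, 9, 10, mean 8.6.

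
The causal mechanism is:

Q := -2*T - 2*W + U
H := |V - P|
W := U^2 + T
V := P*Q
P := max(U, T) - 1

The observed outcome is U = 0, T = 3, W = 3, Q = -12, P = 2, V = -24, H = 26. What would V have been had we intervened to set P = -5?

60

The intervention breaks the incoming arrows to P: P := max(U, T) - 1 no longer applies, and P = -5.
W = U^2 + T  [with U=0, T=3]  = 3
Q = -2*T - 2*W + U  [with T=3, W=3, U=0]  = -12
V = P*Q  [with P=-5, Q=-12]  = 60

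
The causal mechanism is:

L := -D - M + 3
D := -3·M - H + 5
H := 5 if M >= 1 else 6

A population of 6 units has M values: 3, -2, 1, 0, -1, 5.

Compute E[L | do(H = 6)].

The intervention sets H=6 in all 6 units regardless of M. Recomputing L per unit gives 10, 0, 6, 4, 2, 14; average 6.

6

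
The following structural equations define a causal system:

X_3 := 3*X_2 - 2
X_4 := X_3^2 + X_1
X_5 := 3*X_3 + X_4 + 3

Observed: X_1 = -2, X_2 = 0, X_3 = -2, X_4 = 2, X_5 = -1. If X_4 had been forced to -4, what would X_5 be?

Intervening sets X_4 = -4 and removes its equation (X_4 := X_3^2 + X_1).
X_3 = 3*X_2 - 2  [with X_2=0]  = -2
X_5 = 3*X_3 + X_4 + 3  [with X_3=-2, X_4=-4]  = -7

-7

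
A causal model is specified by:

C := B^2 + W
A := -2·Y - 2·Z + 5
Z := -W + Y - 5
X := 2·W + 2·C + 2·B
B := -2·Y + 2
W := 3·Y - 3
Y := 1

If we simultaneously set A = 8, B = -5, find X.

40

Under do(A = 8, B = -5), each intervened variable's structural equation is replaced by its fixed value.
W = 3·Y - 3  [with Y=1]  = 0
C = B^2 + W  [with B=-5, W=0]  = 25
X = 2·W + 2·C + 2·B  [with W=0, C=25, B=-5]  = 40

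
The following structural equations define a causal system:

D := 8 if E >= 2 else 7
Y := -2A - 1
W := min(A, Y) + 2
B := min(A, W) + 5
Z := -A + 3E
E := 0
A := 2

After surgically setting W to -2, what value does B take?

Intervening sets W = -2 and removes its equation (W := min(A, Y) + 2).
B = min(A, W) + 5  [with A=2, W=-2]  = 3

3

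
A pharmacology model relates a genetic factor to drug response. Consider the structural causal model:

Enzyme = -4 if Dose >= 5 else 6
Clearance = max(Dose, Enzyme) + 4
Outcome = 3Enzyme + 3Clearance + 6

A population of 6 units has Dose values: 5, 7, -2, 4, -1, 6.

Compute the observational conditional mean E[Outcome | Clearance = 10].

46.5

E[Outcome|Clearance=10] averages over only the 4 units with Clearance=10 (Dose = -2, 4, -1, 6): Outcome = 54, 54, 54, 24, mean 46.5.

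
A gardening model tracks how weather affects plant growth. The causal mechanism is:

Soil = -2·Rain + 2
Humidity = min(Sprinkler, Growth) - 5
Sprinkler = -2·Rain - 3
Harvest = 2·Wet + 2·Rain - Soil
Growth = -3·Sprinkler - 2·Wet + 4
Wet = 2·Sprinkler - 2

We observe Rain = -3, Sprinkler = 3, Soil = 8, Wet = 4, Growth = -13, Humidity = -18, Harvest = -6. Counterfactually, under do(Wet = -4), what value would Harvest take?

-22

The intervention breaks the incoming arrows to Wet: Wet = 2·Sprinkler - 2 no longer applies, and Wet = -4.
Soil = -2·Rain + 2  [with Rain=-3]  = 8
Harvest = 2·Wet + 2·Rain - Soil  [with Wet=-4, Rain=-3, Soil=8]  = -22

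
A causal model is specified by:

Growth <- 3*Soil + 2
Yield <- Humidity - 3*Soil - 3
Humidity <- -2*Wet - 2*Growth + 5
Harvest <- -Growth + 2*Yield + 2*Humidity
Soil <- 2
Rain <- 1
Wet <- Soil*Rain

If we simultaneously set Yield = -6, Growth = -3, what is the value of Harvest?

5

Under do(Yield = -6, Growth = -3), each intervened variable's structural equation is replaced by its fixed value.
Wet = Soil*Rain  [with Soil=2, Rain=1]  = 2
Humidity = -2*Wet - 2*Growth + 5  [with Wet=2, Growth=-3]  = 7
Harvest = -Growth + 2*Yield + 2*Humidity  [with Growth=-3, Yield=-6, Humidity=7]  = 5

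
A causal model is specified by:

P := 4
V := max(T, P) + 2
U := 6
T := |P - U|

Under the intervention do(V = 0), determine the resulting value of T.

2

Under do(V=0), the mechanism V := max(T, P) + 2 is discarded; V is fixed at 0.
Since T is not a descendant of the intervened variable, it is unaffected.
T = |P - U|  [with P=4, U=6]  = 2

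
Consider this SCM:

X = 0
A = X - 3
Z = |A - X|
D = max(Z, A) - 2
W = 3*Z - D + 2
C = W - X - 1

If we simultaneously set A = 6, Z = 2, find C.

Under do(A = 6, Z = 2), each intervened variable's structural equation is replaced by its fixed value.
D = max(Z, A) - 2  [with Z=2, A=6]  = 4
W = 3*Z - D + 2  [with Z=2, D=4]  = 4
C = W - X - 1  [with W=4, X=0]  = 3

3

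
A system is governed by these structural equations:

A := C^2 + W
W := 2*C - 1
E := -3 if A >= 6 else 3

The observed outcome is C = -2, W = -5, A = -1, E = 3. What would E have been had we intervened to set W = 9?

-3

Under do(W=9), the mechanism W := 2*C - 1 is discarded; W is fixed at 9.
A = C^2 + W  [with C=-2, W=9]  = 13
E = -3 if A >= 6 else 3  [with A=13]  = -3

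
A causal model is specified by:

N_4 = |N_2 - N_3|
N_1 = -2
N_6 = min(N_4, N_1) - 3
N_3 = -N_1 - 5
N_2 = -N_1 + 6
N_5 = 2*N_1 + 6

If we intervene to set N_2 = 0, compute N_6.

-5

Under do(N_2=0), the mechanism N_2 = -N_1 + 6 is discarded; N_2 is fixed at 0.
N_3 = -N_1 - 5  [with N_1=-2]  = -3
N_4 = |N_2 - N_3|  [with N_2=0, N_3=-3]  = 3
N_6 = min(N_4, N_1) - 3  [with N_4=3, N_1=-2]  = -5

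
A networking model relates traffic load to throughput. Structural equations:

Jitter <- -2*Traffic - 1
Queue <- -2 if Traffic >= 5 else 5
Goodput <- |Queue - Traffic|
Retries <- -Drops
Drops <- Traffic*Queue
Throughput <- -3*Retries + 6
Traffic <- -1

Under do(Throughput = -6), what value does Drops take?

-5

do(Throughput=-6) replaces the equation Throughput <- -3*Retries + 6 with the constant Throughput = -6.
Drops is not downstream of the intervention, so its value is determined by the original equations.
Queue = -2 if Traffic >= 5 else 5  [with Traffic=-1]  = 5
Drops = Traffic*Queue  [with Traffic=-1, Queue=5]  = -5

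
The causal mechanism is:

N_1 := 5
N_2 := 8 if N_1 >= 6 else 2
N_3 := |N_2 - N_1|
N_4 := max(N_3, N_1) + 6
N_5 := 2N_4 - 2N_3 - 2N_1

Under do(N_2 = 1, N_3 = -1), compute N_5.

14

Under do(N_2 = 1, N_3 = -1), each intervened variable's structural equation is replaced by its fixed value.
N_4 = max(N_3, N_1) + 6  [with N_3=-1, N_1=5]  = 11
N_5 = 2N_4 - 2N_3 - 2N_1  [with N_4=11, N_3=-1, N_1=5]  = 14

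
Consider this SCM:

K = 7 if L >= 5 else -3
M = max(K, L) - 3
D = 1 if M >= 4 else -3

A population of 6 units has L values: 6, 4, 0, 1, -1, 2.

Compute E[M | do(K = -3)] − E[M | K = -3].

Every unit gets K=-3 under the intervention. M values become 3, 1, -3, -2, -4, -1; E[M|do(K=-3)] = -1.
E[M|K=-3] averages over only the 5 units with K=-3 (L = 4, 0, 1, -1, 2): M = 1, -3, -2, -4, -1, mean -1.8.
Difference = -1 − (-1.8) = 0.8.

0.8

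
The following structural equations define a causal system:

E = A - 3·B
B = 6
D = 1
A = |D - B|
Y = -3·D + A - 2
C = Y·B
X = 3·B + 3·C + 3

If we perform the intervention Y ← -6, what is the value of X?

Under do(Y=-6), the mechanism Y = -3·D + A - 2 is discarded; Y is fixed at -6.
C = Y·B  [with Y=-6, B=6]  = -36
X = 3·B + 3·C + 3  [with B=6, C=-36]  = -87

-87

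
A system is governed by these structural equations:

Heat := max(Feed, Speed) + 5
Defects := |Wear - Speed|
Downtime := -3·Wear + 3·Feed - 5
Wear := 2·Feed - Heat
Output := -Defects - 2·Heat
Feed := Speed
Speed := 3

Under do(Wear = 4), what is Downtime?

The intervention breaks the incoming arrows to Wear: Wear := 2·Feed - Heat no longer applies, and Wear = 4.
Feed = Speed  [with Speed=3]  = 3
Downtime = -3·Wear + 3·Feed - 5  [with Wear=4, Feed=3]  = -8

-8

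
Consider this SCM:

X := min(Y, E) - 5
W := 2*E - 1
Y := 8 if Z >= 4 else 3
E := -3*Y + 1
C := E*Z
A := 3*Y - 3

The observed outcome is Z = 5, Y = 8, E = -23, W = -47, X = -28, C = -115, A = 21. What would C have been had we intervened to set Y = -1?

20

Under do(Y=-1), the mechanism Y := 8 if Z >= 4 else 3 is discarded; Y is fixed at -1.
E = -3*Y + 1  [with Y=-1]  = 4
C = E*Z  [with E=4, Z=5]  = 20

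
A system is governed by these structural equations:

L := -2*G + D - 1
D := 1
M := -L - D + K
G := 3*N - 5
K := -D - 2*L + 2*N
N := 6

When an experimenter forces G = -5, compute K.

-9

do(G=-5) replaces the equation G := 3*N - 5 with the constant G = -5.
L = -2*G + D - 1  [with G=-5, D=1]  = 10
K = -D - 2*L + 2*N  [with D=1, L=10, N=6]  = -9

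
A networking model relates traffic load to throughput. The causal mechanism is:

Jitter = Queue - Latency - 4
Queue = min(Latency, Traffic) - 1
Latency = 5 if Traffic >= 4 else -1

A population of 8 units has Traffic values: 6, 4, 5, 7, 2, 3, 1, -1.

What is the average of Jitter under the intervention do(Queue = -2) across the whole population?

Every unit gets Queue=-2 under the intervention. Jitter values become -11, -11, -11, -11, -5, -5, -5, -5; E[Jitter|do(Queue=-2)] = -8.

-8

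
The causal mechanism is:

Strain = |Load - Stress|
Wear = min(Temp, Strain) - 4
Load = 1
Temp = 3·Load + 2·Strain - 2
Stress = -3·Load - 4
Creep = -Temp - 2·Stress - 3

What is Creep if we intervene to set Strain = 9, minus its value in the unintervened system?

do(Strain=9) replaces the equation Strain = |Load - Stress| with the constant Strain = 9.
Stress = -3·Load - 4  [with Load=1]  = -7
Temp = 3·Load + 2·Strain - 2  [with Load=1, Strain=9]  = 19
Creep = -Temp - 2·Stress - 3  [with Temp=19, Stress=-7]  = -8
Without intervention: Stress = -3·Load - 4  [with Load=1]  = -7; Strain = |Load - Stress|  [with Load=1, Stress=-7]  = 8; Temp = 3·Load + 2·Strain - 2  [with Load=1, Strain=8]  = 17; Creep = -Temp - 2·Stress - 3  [with Temp=17, Stress=-7]  = -6.
Change = -8 − (-6) = -2.

-2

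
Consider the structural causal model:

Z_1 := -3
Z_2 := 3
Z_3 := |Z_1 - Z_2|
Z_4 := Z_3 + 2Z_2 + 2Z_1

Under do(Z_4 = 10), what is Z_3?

Under do(Z_4=10), the mechanism Z_4 := Z_3 + 2Z_2 + 2Z_1 is discarded; Z_4 is fixed at 10.
Since Z_3 is not a descendant of the intervened variable, it is unaffected.
Z_3 = |Z_1 - Z_2|  [with Z_1=-3, Z_2=3]  = 6

6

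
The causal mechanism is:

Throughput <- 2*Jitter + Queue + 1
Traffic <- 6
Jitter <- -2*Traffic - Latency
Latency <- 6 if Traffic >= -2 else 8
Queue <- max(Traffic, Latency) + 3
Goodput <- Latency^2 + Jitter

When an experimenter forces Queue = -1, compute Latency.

Under do(Queue=-1), the mechanism Queue <- max(Traffic, Latency) + 3 is discarded; Queue is fixed at -1.
Since Latency is not a descendant of the intervened variable, it is unaffected.
Latency = 6 if Traffic >= -2 else 8  [with Traffic=6]  = 6

6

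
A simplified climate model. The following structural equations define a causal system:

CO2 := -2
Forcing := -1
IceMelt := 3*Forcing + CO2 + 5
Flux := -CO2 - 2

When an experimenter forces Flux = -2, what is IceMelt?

Under do(Flux=-2), the mechanism Flux := -CO2 - 2 is discarded; Flux is fixed at -2.
Since IceMelt is not a descendant of the intervened variable, it is unaffected.
IceMelt = 3*Forcing + CO2 + 5  [with Forcing=-1, CO2=-2]  = 0

0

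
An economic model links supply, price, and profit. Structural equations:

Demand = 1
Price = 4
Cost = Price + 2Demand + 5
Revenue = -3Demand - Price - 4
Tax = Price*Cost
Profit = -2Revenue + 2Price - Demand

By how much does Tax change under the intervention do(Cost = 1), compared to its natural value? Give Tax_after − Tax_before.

do(Cost=1) replaces the equation Cost = Price + 2Demand + 5 with the constant Cost = 1.
Tax = Price*Cost  [with Price=4, Cost=1]  = 4
Without intervention: Cost = Price + 2Demand + 5  [with Price=4, Demand=1]  = 11; Tax = Price*Cost  [with Price=4, Cost=11]  = 44.
Change = 4 − 44 = -40.

-40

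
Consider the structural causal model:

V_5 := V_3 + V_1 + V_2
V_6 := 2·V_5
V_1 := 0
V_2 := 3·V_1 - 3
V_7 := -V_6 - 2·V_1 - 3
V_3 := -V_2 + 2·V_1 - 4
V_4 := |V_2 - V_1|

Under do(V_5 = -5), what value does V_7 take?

Under do(V_5=-5), the mechanism V_5 := V_3 + V_1 + V_2 is discarded; V_5 is fixed at -5.
V_6 = 2·V_5  [with V_5=-5]  = -10
V_7 = -V_6 - 2·V_1 - 3  [with V_6=-10, V_1=0]  = 7

7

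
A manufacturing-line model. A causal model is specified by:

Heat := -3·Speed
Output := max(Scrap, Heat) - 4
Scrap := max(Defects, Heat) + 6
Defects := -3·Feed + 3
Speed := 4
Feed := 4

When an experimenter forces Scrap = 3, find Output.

The intervention breaks the incoming arrows to Scrap: Scrap := max(Defects, Heat) + 6 no longer applies, and Scrap = 3.
Heat = -3·Speed  [with Speed=4]  = -12
Output = max(Scrap, Heat) - 4  [with Scrap=3, Heat=-12]  = -1

-1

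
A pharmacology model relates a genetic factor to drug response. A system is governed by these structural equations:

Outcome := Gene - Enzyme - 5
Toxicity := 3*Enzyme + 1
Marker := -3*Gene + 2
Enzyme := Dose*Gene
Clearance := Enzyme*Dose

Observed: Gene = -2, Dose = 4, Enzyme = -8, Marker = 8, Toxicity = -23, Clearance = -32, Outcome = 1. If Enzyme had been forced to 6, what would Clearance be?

24

The intervention breaks the incoming arrows to Enzyme: Enzyme := Dose*Gene no longer applies, and Enzyme = 6.
Clearance = Enzyme*Dose  [with Enzyme=6, Dose=4]  = 24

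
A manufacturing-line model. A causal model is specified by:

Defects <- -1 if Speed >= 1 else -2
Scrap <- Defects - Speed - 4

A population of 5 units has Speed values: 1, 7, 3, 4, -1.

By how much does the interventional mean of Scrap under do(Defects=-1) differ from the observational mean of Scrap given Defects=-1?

The intervention sets Defects=-1 in all 5 units regardless of Speed. Recomputing Scrap per unit gives -6, -12, -8, -9, -4; average -7.8.
Observing Defects=-1 restricts to units where Defects's equation naturally yields -1: Speed ∈ {1, 7, 3, 4}. In that subpopulation Scrap = -6, -12, -8, -9, mean -8.75.
Difference = -7.8 − (-8.75) = 0.95.

0.95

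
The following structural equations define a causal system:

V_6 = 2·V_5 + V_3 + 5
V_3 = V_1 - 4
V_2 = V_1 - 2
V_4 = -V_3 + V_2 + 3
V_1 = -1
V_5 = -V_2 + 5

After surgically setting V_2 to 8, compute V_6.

-6

Under do(V_2=8), the mechanism V_2 = V_1 - 2 is discarded; V_2 is fixed at 8.
V_3 = V_1 - 4  [with V_1=-1]  = -5
V_5 = -V_2 + 5  [with V_2=8]  = -3
V_6 = 2·V_5 + V_3 + 5  [with V_5=-3, V_3=-5]  = -6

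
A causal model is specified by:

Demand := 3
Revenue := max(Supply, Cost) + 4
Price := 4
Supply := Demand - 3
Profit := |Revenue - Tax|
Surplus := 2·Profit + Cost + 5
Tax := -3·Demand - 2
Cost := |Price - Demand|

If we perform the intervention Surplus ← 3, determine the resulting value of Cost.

1

The intervention breaks the incoming arrows to Surplus: Surplus := 2·Profit + Cost + 5 no longer applies, and Surplus = 3.
Since Cost is not a descendant of the intervened variable, it is unaffected.
Cost = |Price - Demand|  [with Price=4, Demand=3]  = 1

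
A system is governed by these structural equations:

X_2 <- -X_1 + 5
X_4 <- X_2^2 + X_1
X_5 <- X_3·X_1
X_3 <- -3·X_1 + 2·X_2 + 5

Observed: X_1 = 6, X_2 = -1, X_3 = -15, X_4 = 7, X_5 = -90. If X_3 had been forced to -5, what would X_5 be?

do(X_3=-5) replaces the equation X_3 <- -3·X_1 + 2·X_2 + 5 with the constant X_3 = -5.
X_5 = X_3·X_1  [with X_3=-5, X_1=6]  = -30

-30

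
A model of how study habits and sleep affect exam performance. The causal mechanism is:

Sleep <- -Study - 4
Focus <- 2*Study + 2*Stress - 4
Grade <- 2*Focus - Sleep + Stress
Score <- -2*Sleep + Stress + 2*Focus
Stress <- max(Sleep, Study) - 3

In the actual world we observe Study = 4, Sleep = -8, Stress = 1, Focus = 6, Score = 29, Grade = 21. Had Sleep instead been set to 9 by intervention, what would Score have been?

do(Sleep=9) replaces the equation Sleep <- -Study - 4 with the constant Sleep = 9.
Stress = max(Sleep, Study) - 3  [with Sleep=9, Study=4]  = 6
Focus = 2*Study + 2*Stress - 4  [with Study=4, Stress=6]  = 16
Score = -2*Sleep + Stress + 2*Focus  [with Sleep=9, Stress=6, Focus=16]  = 20

20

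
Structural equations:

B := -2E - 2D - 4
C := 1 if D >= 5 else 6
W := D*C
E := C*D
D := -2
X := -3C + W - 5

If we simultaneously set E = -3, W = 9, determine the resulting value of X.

Setting E = -3, W = 9 by intervention discards those variables' equations.
C = 1 if D >= 5 else 6  [with D=-2]  = 6
X = -3C + W - 5  [with C=6, W=9]  = -14

-14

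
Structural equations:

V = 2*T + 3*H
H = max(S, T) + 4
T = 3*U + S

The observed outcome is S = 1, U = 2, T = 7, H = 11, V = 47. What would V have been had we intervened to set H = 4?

Intervening sets H = 4 and removes its equation (H = max(S, T) + 4).
T = 3*U + S  [with U=2, S=1]  = 7
V = 2*T + 3*H  [with T=7, H=4]  = 26

26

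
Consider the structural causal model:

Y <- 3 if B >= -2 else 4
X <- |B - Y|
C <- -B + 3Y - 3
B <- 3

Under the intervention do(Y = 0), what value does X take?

3

The intervention breaks the incoming arrows to Y: Y <- 3 if B >= -2 else 4 no longer applies, and Y = 0.
X = |B - Y|  [with B=3, Y=0]  = 3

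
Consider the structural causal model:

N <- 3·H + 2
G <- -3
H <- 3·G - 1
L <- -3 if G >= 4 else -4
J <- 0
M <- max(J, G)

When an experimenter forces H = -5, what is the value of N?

Intervening sets H = -5 and removes its equation (H <- 3·G - 1).
N = 3·H + 2  [with H=-5]  = -13

-13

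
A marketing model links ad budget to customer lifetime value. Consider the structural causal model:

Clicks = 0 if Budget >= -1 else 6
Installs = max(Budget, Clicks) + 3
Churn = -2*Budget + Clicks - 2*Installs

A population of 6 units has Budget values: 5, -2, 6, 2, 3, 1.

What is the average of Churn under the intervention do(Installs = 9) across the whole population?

-22

Every unit gets Installs=9 under the intervention. Churn values become -28, -8, -30, -22, -24, -20; E[Churn|do(Installs=9)] = -22.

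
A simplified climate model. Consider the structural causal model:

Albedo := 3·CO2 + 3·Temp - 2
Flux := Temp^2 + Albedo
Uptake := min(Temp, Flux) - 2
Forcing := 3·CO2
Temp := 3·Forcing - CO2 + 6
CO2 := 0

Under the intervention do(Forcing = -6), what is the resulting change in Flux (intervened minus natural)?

do(Forcing=-6) replaces the equation Forcing := 3·CO2 with the constant Forcing = -6.
Temp = 3·Forcing - CO2 + 6  [with Forcing=-6, CO2=0]  = -12
Albedo = 3·CO2 + 3·Temp - 2  [with CO2=0, Temp=-12]  = -38
Flux = Temp^2 + Albedo  [with Temp=-12, Albedo=-38]  = 106
Without intervention: Forcing = 3·CO2  [with CO2=0]  = 0; Temp = 3·Forcing - CO2 + 6  [with Forcing=0, CO2=0]  = 6; Albedo = 3·CO2 + 3·Temp - 2  [with CO2=0, Temp=6]  = 16; Flux = Temp^2 + Albedo  [with Temp=6, Albedo=16]  = 52.
Change = 106 − 52 = 54.

54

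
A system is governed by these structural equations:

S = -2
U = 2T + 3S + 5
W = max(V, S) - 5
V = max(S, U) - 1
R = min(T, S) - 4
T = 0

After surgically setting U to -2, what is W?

do(U=-2) replaces the equation U = 2T + 3S + 5 with the constant U = -2.
V = max(S, U) - 1  [with S=-2, U=-2]  = -3
W = max(V, S) - 5  [with V=-3, S=-2]  = -7

-7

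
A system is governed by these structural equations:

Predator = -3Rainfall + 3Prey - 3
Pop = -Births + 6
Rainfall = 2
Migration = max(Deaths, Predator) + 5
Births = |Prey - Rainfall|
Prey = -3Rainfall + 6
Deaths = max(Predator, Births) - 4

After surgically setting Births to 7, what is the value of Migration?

8

Under do(Births=7), the mechanism Births = |Prey - Rainfall| is discarded; Births is fixed at 7.
Prey = -3Rainfall + 6  [with Rainfall=2]  = 0
Predator = -3Rainfall + 3Prey - 3  [with Rainfall=2, Prey=0]  = -9
Deaths = max(Predator, Births) - 4  [with Predator=-9, Births=7]  = 3
Migration = max(Deaths, Predator) + 5  [with Deaths=3, Predator=-9]  = 8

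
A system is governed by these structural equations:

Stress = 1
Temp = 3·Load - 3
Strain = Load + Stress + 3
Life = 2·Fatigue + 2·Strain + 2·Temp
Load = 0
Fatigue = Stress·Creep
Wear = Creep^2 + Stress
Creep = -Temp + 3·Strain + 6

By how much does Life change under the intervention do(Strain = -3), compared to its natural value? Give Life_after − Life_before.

The intervention breaks the incoming arrows to Strain: Strain = Load + Stress + 3 no longer applies, and Strain = -3.
Temp = 3·Load - 3  [with Load=0]  = -3
Creep = -Temp + 3·Strain + 6  [with Temp=-3, Strain=-3]  = 0
Fatigue = Stress·Creep  [with Stress=1, Creep=0]  = 0
Life = 2·Fatigue + 2·Strain + 2·Temp  [with Fatigue=0, Strain=-3, Temp=-3]  = -12
Without intervention: Strain = Load + Stress + 3  [with Load=0, Stress=1]  = 4; Temp = 3·Load - 3  [with Load=0]  = -3; Creep = -Temp + 3·Strain + 6  [with Temp=-3, Strain=4]  = 21; Fatigue = Stress·Creep  [with Stress=1, Creep=21]  = 21; Life = 2·Fatigue + 2·Strain + 2·Temp  [with Fatigue=21, Strain=4, Temp=-3]  = 44.
Change = -12 − 44 = -56.

-56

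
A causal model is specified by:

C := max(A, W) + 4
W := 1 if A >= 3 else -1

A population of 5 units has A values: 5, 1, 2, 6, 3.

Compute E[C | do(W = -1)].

Every unit gets W=-1 under the intervention. C values become 9, 5, 6, 10, 7; E[C|do(W=-1)] = 7.4.

7.4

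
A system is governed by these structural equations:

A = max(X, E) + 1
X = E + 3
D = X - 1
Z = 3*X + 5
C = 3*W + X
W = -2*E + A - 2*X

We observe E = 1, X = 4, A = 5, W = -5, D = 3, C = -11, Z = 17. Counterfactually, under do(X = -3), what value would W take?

6

Under do(X=-3), the mechanism X = E + 3 is discarded; X is fixed at -3.
A = max(X, E) + 1  [with X=-3, E=1]  = 2
W = -2*E + A - 2*X  [with E=1, A=2, X=-3]  = 6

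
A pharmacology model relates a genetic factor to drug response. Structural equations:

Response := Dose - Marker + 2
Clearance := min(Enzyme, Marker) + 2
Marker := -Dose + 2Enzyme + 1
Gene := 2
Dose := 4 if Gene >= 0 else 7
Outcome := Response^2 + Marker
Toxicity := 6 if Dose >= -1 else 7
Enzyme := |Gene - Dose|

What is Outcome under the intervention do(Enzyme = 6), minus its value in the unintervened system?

The intervention breaks the incoming arrows to Enzyme: Enzyme := |Gene - Dose| no longer applies, and Enzyme = 6.
Dose = 4 if Gene >= 0 else 7  [with Gene=2]  = 4
Marker = -Dose + 2Enzyme + 1  [with Dose=4, Enzyme=6]  = 9
Response = Dose - Marker + 2  [with Dose=4, Marker=9]  = -3
Outcome = Response^2 + Marker  [with Response=-3, Marker=9]  = 18
Without intervention: Dose = 4 if Gene >= 0 else 7  [with Gene=2]  = 4; Enzyme = |Gene - Dose|  [with Gene=2, Dose=4]  = 2; Marker = -Dose + 2Enzyme + 1  [with Dose=4, Enzyme=2]  = 1; Response = Dose - Marker + 2  [with Dose=4, Marker=1]  = 5; Outcome = Response^2 + Marker  [with Response=5, Marker=1]  = 26.
Change = 18 − 26 = -8.

-8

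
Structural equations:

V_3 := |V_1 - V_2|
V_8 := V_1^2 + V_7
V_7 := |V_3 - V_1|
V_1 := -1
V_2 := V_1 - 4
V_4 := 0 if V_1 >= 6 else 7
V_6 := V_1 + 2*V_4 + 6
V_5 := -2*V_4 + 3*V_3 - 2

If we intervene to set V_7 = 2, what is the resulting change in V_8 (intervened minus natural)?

-3

do(V_7=2) replaces the equation V_7 := |V_3 - V_1| with the constant V_7 = 2.
V_8 = V_1^2 + V_7  [with V_1=-1, V_7=2]  = 3
Without intervention: V_2 = V_1 - 4  [with V_1=-1]  = -5; V_3 = |V_1 - V_2|  [with V_1=-1, V_2=-5]  = 4; V_7 = |V_3 - V_1|  [with V_3=4, V_1=-1]  = 5; V_8 = V_1^2 + V_7  [with V_1=-1, V_7=5]  = 6.
Change = 3 − 6 = -3.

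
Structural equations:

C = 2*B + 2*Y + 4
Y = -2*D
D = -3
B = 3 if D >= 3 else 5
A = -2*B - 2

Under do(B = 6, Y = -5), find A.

Setting B = 6, Y = -5 by intervention discards those variables' equations.
A = -2*B - 2  [with B=6]  = -14

-14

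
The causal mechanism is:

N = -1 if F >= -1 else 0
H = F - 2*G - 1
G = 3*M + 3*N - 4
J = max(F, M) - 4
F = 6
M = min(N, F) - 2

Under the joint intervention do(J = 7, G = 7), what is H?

Setting J = 7, G = 7 by intervention discards those variables' equations.
H = F - 2*G - 1  [with F=6, G=7]  = -9

-9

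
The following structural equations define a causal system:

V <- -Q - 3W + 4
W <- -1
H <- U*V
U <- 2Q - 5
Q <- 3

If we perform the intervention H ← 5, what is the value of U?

1

do(H=5) replaces the equation H <- U*V with the constant H = 5.
U is not downstream of the intervention, so its value is determined by the original equations.
U = 2Q - 5  [with Q=3]  = 1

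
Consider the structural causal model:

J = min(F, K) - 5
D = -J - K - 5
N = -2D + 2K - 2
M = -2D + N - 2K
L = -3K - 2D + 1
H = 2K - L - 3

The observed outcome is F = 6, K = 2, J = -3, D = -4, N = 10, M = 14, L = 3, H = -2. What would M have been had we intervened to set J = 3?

The intervention breaks the incoming arrows to J: J = min(F, K) - 5 no longer applies, and J = 3.
D = -J - K - 5  [with J=3, K=2]  = -10
N = -2D + 2K - 2  [with D=-10, K=2]  = 22
M = -2D + N - 2K  [with D=-10, N=22, K=2]  = 38

38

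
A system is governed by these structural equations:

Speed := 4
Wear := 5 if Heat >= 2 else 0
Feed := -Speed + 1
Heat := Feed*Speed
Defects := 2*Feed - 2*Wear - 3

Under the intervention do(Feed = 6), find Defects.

-1

do(Feed=6) replaces the equation Feed := -Speed + 1 with the constant Feed = 6.
Heat = Feed*Speed  [with Feed=6, Speed=4]  = 24
Wear = 5 if Heat >= 2 else 0  [with Heat=24]  = 5
Defects = 2*Feed - 2*Wear - 3  [with Feed=6, Wear=5]  = -1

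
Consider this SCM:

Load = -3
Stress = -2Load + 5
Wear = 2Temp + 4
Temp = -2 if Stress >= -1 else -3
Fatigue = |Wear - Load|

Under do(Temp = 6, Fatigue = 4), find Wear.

16

The joint intervention fixes Temp = 6, Fatigue = 4, removing each variable's own equation.
Wear = 2Temp + 4  [with Temp=6]  = 16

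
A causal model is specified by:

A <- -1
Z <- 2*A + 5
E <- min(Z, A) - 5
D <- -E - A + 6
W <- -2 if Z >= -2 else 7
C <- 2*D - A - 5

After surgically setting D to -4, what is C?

Under do(D=-4), the mechanism D <- -E - A + 6 is discarded; D is fixed at -4.
C = 2*D - A - 5  [with D=-4, A=-1]  = -12

-12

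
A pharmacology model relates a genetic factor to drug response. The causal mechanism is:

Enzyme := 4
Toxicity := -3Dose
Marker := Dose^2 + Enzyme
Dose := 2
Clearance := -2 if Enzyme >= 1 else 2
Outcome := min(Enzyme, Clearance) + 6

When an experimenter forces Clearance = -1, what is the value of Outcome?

The intervention breaks the incoming arrows to Clearance: Clearance := -2 if Enzyme >= 1 else 2 no longer applies, and Clearance = -1.
Outcome = min(Enzyme, Clearance) + 6  [with Enzyme=4, Clearance=-1]  = 5

5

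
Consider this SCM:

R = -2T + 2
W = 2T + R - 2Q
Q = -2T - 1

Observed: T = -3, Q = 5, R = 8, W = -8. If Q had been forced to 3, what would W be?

-4

Under do(Q=3), the mechanism Q = -2T - 1 is discarded; Q is fixed at 3.
R = -2T + 2  [with T=-3]  = 8
W = 2T + R - 2Q  [with T=-3, R=8, Q=3]  = -4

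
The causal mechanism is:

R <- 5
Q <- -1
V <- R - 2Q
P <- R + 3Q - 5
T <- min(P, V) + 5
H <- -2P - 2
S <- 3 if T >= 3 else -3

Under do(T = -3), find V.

7

do(T=-3) replaces the equation T <- min(P, V) + 5 with the constant T = -3.
V is not downstream of the intervention, so its value is determined by the original equations.
V = R - 2Q  [with R=5, Q=-1]  = 7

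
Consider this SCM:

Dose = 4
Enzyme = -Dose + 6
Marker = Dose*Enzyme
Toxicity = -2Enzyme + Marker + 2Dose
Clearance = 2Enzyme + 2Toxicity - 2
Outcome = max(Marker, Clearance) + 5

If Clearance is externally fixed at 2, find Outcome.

13

The intervention breaks the incoming arrows to Clearance: Clearance = 2Enzyme + 2Toxicity - 2 no longer applies, and Clearance = 2.
Enzyme = -Dose + 6  [with Dose=4]  = 2
Marker = Dose*Enzyme  [with Dose=4, Enzyme=2]  = 8
Outcome = max(Marker, Clearance) + 5  [with Marker=8, Clearance=2]  = 13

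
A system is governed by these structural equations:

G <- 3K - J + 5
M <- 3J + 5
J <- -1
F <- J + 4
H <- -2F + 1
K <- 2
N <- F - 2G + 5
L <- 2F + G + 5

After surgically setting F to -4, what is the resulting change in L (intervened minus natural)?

-14

Under do(F=-4), the mechanism F <- J + 4 is discarded; F is fixed at -4.
G = 3K - J + 5  [with K=2, J=-1]  = 12
L = 2F + G + 5  [with F=-4, G=12]  = 9
Without intervention: G = 3K - J + 5  [with K=2, J=-1]  = 12; F = J + 4  [with J=-1]  = 3; L = 2F + G + 5  [with F=3, G=12]  = 23.
Change = 9 − 23 = -14.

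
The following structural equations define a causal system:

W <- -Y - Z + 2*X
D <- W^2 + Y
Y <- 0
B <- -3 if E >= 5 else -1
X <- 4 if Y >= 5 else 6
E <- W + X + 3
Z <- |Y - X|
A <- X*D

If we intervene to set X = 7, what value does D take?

Under do(X=7), the mechanism X <- 4 if Y >= 5 else 6 is discarded; X is fixed at 7.
Z = |Y - X|  [with Y=0, X=7]  = 7
W = -Y - Z + 2*X  [with Y=0, Z=7, X=7]  = 7
D = W^2 + Y  [with W=7, Y=0]  = 49

49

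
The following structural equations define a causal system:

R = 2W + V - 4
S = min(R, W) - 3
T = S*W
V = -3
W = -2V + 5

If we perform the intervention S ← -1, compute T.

Intervening sets S = -1 and removes its equation (S = min(R, W) - 3).
W = -2V + 5  [with V=-3]  = 11
T = S*W  [with S=-1, W=11]  = -11

-11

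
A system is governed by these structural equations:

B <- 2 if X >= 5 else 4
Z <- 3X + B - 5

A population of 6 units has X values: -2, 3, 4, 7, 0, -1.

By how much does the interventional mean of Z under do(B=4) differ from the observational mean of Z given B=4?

3.1

The intervention sets B=4 in all 6 units regardless of X. Recomputing Z per unit gives -7, 8, 11, 20, -1, -4; average 4.5.
Observing B=4 restricts to units where B's equation naturally yields 4: X ∈ {-2, 3, 4, 0, -1}. In that subpopulation Z = -7, 8, 11, -1, -4, mean 1.4.
Difference = 4.5 − 1.4 = 3.1.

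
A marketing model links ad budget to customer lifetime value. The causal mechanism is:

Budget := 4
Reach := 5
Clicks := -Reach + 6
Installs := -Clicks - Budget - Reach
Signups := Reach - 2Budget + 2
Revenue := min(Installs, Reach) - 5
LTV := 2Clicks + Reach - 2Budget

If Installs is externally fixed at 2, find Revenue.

Under do(Installs=2), the mechanism Installs := -Clicks - Budget - Reach is discarded; Installs is fixed at 2.
Revenue = min(Installs, Reach) - 5  [with Installs=2, Reach=5]  = -3

-3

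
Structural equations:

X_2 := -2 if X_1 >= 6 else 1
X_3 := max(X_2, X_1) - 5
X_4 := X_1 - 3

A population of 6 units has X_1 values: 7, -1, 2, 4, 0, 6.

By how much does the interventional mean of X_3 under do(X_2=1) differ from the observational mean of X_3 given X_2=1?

Under do(X_2=1), X_2's equation is replaced by X_2=1 for every unit. Per-unit X_3: 2, -4, -3, -1, -4, 1. Mean = -1.5.
Observing X_2=1 restricts to units where X_2's equation naturally yields 1: X_1 ∈ {-1, 2, 4, 0}. In that subpopulation X_3 = -4, -3, -1, -4, mean -3.
Difference = -1.5 − (-3) = 1.5.

1.5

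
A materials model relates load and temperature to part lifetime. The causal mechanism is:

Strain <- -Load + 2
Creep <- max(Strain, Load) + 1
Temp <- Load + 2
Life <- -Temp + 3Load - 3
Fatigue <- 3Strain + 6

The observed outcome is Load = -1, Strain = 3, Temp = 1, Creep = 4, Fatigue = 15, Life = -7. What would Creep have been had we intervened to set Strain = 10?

11

Under do(Strain=10), the mechanism Strain <- -Load + 2 is discarded; Strain is fixed at 10.
Creep = max(Strain, Load) + 1  [with Strain=10, Load=-1]  = 11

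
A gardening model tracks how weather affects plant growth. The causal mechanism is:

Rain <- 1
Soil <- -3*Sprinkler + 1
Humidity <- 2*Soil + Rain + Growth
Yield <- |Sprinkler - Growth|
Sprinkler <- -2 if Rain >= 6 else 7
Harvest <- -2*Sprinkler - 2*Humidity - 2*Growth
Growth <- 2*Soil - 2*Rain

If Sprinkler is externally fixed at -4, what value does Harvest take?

-142

Under do(Sprinkler=-4), the mechanism Sprinkler <- -2 if Rain >= 6 else 7 is discarded; Sprinkler is fixed at -4.
Soil = -3*Sprinkler + 1  [with Sprinkler=-4]  = 13
Growth = 2*Soil - 2*Rain  [with Soil=13, Rain=1]  = 24
Humidity = 2*Soil + Rain + Growth  [with Soil=13, Rain=1, Growth=24]  = 51
Harvest = -2*Sprinkler - 2*Humidity - 2*Growth  [with Sprinkler=-4, Humidity=51, Growth=24]  = -142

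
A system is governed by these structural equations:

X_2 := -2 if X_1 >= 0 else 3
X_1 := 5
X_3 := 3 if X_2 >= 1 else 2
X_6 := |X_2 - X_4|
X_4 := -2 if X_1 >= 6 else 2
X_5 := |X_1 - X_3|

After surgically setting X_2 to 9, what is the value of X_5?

do(X_2=9) replaces the equation X_2 := -2 if X_1 >= 0 else 3 with the constant X_2 = 9.
X_3 = 3 if X_2 >= 1 else 2  [with X_2=9]  = 3
X_5 = |X_1 - X_3|  [with X_1=5, X_3=3]  = 2

2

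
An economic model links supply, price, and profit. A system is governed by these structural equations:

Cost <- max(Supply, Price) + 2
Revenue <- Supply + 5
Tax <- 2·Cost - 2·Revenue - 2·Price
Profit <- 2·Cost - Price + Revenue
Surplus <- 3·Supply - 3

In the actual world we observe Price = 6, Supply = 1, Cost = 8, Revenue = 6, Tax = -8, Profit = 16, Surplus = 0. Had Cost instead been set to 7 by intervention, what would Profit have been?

The intervention breaks the incoming arrows to Cost: Cost <- max(Supply, Price) + 2 no longer applies, and Cost = 7.
Revenue = Supply + 5  [with Supply=1]  = 6
Profit = 2·Cost - Price + Revenue  [with Cost=7, Price=6, Revenue=6]  = 14

14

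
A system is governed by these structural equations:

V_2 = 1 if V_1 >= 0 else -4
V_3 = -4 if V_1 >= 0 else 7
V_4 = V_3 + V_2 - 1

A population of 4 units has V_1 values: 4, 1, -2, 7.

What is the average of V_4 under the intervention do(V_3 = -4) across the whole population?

-5.25

do(V_3=-4) breaks V_3's dependence on V_1. With V_3=-4 fixed, V_4 across the units is -4, -4, -9, -4, mean -5.25.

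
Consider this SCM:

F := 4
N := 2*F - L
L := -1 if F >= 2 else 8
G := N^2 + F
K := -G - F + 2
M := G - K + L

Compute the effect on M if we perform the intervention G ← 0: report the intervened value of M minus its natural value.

Under do(G=0), the mechanism G := N^2 + F is discarded; G is fixed at 0.
L = -1 if F >= 2 else 8  [with F=4]  = -1
K = -G - F + 2  [with G=0, F=4]  = -2
M = G - K + L  [with G=0, K=-2, L=-1]  = 1
Without intervention: L = -1 if F >= 2 else 8  [with F=4]  = -1; N = 2*F - L  [with F=4, L=-1]  = 9; G = N^2 + F  [with N=9, F=4]  = 85; K = -G - F + 2  [with G=85, F=4]  = -87; M = G - K + L  [with G=85, K=-87, L=-1]  = 171.
Change = 1 − 171 = -170.

-170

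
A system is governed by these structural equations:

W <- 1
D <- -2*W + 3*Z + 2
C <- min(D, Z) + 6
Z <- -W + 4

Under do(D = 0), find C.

6

The intervention breaks the incoming arrows to D: D <- -2*W + 3*Z + 2 no longer applies, and D = 0.
Z = -W + 4  [with W=1]  = 3
C = min(D, Z) + 6  [with D=0, Z=3]  = 6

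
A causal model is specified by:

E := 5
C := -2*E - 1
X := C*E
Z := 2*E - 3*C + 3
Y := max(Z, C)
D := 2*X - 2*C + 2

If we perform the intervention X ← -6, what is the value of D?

The intervention breaks the incoming arrows to X: X := C*E no longer applies, and X = -6.
C = -2*E - 1  [with E=5]  = -11
D = 2*X - 2*C + 2  [with X=-6, C=-11]  = 12

12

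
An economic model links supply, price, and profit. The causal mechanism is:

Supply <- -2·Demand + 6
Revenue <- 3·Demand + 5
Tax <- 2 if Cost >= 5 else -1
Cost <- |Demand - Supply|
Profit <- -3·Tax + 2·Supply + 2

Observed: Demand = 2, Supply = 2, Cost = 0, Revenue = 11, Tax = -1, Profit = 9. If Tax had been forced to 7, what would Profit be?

-15

The intervention breaks the incoming arrows to Tax: Tax <- 2 if Cost >= 5 else -1 no longer applies, and Tax = 7.
Supply = -2·Demand + 6  [with Demand=2]  = 2
Profit = -3·Tax + 2·Supply + 2  [with Tax=7, Supply=2]  = -15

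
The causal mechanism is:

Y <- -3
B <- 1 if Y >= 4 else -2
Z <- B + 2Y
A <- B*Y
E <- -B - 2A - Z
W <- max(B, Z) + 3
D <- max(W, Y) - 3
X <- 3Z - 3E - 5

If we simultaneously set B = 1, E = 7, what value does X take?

-41

The joint intervention fixes B = 1, E = 7, removing each variable's own equation.
Z = B + 2Y  [with B=1, Y=-3]  = -5
X = 3Z - 3E - 5  [with Z=-5, E=7]  = -41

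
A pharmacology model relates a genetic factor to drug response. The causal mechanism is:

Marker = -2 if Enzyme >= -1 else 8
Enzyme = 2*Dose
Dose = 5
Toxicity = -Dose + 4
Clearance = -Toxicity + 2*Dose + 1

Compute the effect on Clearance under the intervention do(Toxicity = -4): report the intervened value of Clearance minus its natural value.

3

Intervening sets Toxicity = -4 and removes its equation (Toxicity = -Dose + 4).
Clearance = -Toxicity + 2*Dose + 1  [with Toxicity=-4, Dose=5]  = 15
Without intervention: Toxicity = -Dose + 4  [with Dose=5]  = -1; Clearance = -Toxicity + 2*Dose + 1  [with Toxicity=-1, Dose=5]  = 12.
Change = 15 − 12 = 3.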